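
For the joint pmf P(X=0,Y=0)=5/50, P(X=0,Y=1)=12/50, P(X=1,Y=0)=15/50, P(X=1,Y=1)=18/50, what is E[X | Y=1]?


P(Y=1) = 30/50
E[X|Y=1] = (0*12 + 1*18)/30 = 18/30 = 3/5

3/5


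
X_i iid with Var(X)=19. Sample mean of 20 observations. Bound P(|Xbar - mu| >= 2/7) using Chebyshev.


Var(Xbar) = Var(X)/n = 19/20
Chebyshev: P(|Xbar-mu| >= 2/7) <= Var(Xbar)/(2/7)^2 = (19/20)/(4/49) = 931/80
Bound exceeds 1, so trivial bound: 1

1


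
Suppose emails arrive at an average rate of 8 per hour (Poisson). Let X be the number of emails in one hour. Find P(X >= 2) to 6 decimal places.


P(X>=2) = 1 - P(X<=1) = 1 - (e^(-8)*8^0/0! + e^(-8)*8^1/1!)
≈ 1 - (0.0003354626 + 0.0026837010)
= 1 - 0.0030191636 = 0.9969808364
≈ 0.996981

0.996981


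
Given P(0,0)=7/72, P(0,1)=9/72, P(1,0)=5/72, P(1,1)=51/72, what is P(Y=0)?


P(Y=0) = P(0,0)+P(1,0) = 7/72 + 5/72 = 12/72 = 1/6

1/6


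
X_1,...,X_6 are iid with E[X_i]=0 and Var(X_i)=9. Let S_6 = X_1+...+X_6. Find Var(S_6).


By independence, Var(S_n) = n*Var(X_1) = 6*9 = 54

54


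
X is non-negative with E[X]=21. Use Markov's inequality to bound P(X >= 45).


Markov: P(X >= a) <= E[X]/a
P(X >= 45) <= 21/45 = 7/15

7/15


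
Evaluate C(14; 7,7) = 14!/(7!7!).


14! = 87178291200
Denominator: 7!=5040 * 7!=5040
Coefficient = 87178291200 / 25401600 = 3432

3432


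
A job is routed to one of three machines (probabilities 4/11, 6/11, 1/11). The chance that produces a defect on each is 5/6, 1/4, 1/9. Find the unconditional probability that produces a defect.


P(A) = P(A|B1)P(B1) + P(A|B2)P(B2) + P(A|B3)P(B3)
= 5/6*4/11 + 1/4*6/11 + 1/9*1/11
= 10/33 + 3/22 + 1/99 = 89/198

89/198


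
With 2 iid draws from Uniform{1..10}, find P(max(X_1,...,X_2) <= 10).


P(max <= 10) = P(all X_i <= 10) = (P(X_1 <= 10))^2
= (10/10)^2 = 1^2 = 1

1


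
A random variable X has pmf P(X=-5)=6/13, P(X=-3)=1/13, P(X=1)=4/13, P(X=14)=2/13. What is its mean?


E[X] = sum(x * P(x))
= -5*6/13 - 3*1/13 + 1*4/13 + 14*2/13
= -1/13

-1/13


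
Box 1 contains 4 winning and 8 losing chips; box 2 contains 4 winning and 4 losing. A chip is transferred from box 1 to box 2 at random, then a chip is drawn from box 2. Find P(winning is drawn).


P(transfer winning) = 4/12 = 1/3; P(transfer losing) = 2/3
If winning transferred: Urn II has 5 winning of 9, so P(winning|winning moved) = 5/9
If losing transferred: Urn II has 4 winning of 9, so P(winning|losing moved) = 4/9
By total probability: P(winning) = 1/3*5/9 + 2/3*4/9 = 13/27

13/27


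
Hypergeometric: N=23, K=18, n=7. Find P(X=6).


P(X=6) = C(18,6)*C(5,1) / C(23,7)
= 18564*5 / 245157
= 92820/245157 = 1820/4807

1820/4807


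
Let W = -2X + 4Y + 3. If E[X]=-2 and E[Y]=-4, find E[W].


E[-2X + 4Y + 3] = -2*E[X] + 4*E[Y] + 3
= (-2)*(-2) + (4)*(-4) + (3)
= 4 - 16 + 3 = -9

-9


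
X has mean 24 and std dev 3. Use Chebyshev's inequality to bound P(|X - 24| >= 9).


k = 9/3 = 3
Chebyshev: P(|X-mu| >= k*sigma) <= 1/k^2 = 1/3^2 = 1/9

1/9


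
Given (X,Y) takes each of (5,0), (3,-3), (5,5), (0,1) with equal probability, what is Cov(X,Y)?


E[X]=13/4, E[Y]=3/4, E[XY]=4
Cov(X,Y) = E[XY] - E[X]E[Y] = 4 - 13/4*3/4 = 25/16

25/16


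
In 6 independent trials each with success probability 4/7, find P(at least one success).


P(at least one) = 1 - P(none)
P(none) = (1 - 4/7)^6 = (3/7)^6 = 729/117649
P(at least one) = 1 - 729/117649 = 116920/117649

116920/117649


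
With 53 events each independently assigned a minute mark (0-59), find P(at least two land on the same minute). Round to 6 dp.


P(all different) = prod((60-i)/60 for i=0..52) = 0.000000
P(at least one match) = 1 - 0.000000 = 1.000000

1.000000


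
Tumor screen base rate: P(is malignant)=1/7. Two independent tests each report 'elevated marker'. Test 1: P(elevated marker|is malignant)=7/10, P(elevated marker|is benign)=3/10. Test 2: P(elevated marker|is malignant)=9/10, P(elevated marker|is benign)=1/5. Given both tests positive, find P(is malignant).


After test 1: P(+) = 7/10*1/7 + 3/10*6/7 = 5/14
P(B|+) = (1/10)/(5/14) = 7/25
After test 2 (use post1 as new prior): P(+) = 9/10*7/25 + 1/5*18/25 = 99/250
P(B|+,+) = (63/250)/(99/250) = 7/11

7/11


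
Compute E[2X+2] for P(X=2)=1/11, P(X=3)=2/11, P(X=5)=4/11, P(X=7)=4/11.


E[2X+2] = sum(g(x)*P(x))
= 6*1/11 + 8*2/11 + 12*4/11 + 16*4/11
= 134/11

134/11


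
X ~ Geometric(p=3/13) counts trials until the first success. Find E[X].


For geometric (trials until first success), E[X] = 1/p = 1/(3/13) = 13/3

13/3


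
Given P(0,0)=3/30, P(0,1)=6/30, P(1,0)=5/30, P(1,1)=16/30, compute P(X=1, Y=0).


Read from table: P(X=1, Y=0) = 5/30 = 1/6

1/6


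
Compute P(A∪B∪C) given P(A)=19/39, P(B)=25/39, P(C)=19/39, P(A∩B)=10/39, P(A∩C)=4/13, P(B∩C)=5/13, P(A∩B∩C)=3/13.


P(A∪B∪C) = P(A)+P(B)+P(C) - P(AB)-P(AC)-P(BC) + P(ABC)
= 19/39+25/39+19/39 - 10/39-4/13-5/13 + 3/13
= 35/39

35/39


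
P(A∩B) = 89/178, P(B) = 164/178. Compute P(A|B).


P(A|B) = P(A∩B)/P(B) = (89/178)/(164/178) = 89/164

89/164


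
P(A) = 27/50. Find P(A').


P(A') = 1 - P(A) = 1 - 27/50 = 23/50

23/50


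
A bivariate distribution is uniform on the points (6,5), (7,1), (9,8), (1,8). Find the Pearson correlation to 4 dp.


Cov(X,Y) = -2.3750, Var(X) = 8.6875, Var(Y) = 8.2500
rho = Cov/(sqrt(VarX)*sqrt(VarY)) = -0.2805

-0.2805


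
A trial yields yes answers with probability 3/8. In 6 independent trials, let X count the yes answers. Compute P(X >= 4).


P(X>=4) = P(X=4) + P(X=5) + P(X=6)
= 30375/262144 + 3645/131072 + 729/262144
= 19197/131072

19197/131072


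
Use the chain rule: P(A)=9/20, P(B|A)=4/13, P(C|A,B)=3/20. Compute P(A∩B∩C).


P(A∩B∩C) = P(A) * P(B|A) * P(C|A∩B)
= 9/20 * 4/13 * 3/20
= 9/65 * 3/20 = 27/1300

27/1300


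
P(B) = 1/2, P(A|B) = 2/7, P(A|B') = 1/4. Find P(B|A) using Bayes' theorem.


P(A) = P(A|B)P(B) + P(A|B')P(B') = 2/7*1/2 + 1/4*1/2 = 15/56
P(B|A) = P(A|B)P(B)/P(A) = (1/7)/(15/56) = 8/15

8/15


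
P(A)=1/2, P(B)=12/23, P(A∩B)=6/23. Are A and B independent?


P(A)*P(B) = 1/2*12/23 = 6/23
P(A∩B) = 6/23, which equals P(A)P(B), so independent

Yes, A and B are independent


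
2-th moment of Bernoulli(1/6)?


For Bernoulli: X in {0,1}
E[X^2] = 0^2*(1-1/6) + 1^2*1/6 = 1/6

1/6


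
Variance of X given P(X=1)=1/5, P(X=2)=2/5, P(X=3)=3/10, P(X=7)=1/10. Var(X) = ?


E[X] = 13/5, E[X^2] = 47/5
Var(X) = E[X^2] - (E[X])^2 = 47/5 - (13/5)^2 = 66/25

66/25


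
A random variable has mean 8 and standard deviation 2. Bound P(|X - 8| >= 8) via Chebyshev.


k = 8/2 = 4
Chebyshev: P(|X-mu| >= k*sigma) <= 1/k^2 = 1/4^2 = 1/16

1/16


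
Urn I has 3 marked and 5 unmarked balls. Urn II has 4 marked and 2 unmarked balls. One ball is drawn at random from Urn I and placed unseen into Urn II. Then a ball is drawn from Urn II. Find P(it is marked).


P(transfer marked) = 3/8; P(transfer unmarked) = 5/8
If marked transferred: Urn II has 5 marked of 7, so P(marked|marked moved) = 5/7
If unmarked transferred: Urn II has 4 marked of 7, so P(marked|unmarked moved) = 4/7
By total probability: P(marked) = 3/8*5/7 + 5/8*4/7 = 5/8

5/8


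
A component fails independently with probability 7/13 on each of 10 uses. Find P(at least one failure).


P(at least one) = 1 - P(none)
P(none) = (1 - 7/13)^10 = (6/13)^10 = 60466176/137858491849
P(at least one) = 1 - 60466176/137858491849 = 137798025673/137858491849

137798025673/137858491849


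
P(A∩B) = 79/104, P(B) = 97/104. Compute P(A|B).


P(A|B) = P(A∩B)/P(B) = (79/104)/(97/104) = 79/97

79/97


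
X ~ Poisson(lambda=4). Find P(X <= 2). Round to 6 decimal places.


P(X<=2) = e^(-4)*4^0/0! + e^(-4)*4^1/1! + e^(-4)*4^2/2!
≈ 0.0183156389 + 0.0732625556 + 0.1465251111
= 0.2381033056
≈ 0.238103

0.238103


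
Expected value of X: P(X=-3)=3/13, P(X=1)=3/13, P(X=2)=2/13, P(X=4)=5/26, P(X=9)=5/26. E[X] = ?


E[X] = sum(x * P(x))
= -3*3/13 + 1*3/13 + 2*2/13 + 4*5/26 + 9*5/26
= 61/26

61/26


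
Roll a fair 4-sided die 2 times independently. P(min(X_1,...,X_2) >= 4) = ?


P(min >= 4) = P(all X_i >= 4) = (P(X_1 >= 4))^2
= (1/4)^2 = 1/16

1/16


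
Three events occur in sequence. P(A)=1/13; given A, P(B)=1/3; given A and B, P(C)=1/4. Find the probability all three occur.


P(A∩B∩C) = P(A) * P(B|A) * P(C|A∩B)
= 1/13 * 1/3 * 1/4
= 1/39 * 1/4 = 1/156

1/156


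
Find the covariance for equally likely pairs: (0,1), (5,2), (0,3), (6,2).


E[X]=11/4, E[Y]=2, E[XY]=11/2
Cov(X,Y) = E[XY] - E[X]E[Y] = 11/2 - 11/4*2 = 0

0


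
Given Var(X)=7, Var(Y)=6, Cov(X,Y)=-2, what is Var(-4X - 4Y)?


Var(-4X - 4Y) = (-4)^2*Var(X) + (-4)^2*Var(Y) + 2*(-4)*(-4)*Cov(X,Y)
= 16*7 + 16*6 + 32*(-2)
= 112 + 96 - 64 = 144

144


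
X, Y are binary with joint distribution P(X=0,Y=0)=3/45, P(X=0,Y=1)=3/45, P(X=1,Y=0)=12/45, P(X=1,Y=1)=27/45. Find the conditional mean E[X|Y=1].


P(Y=1) = 30/45
E[X|Y=1] = (0*3 + 1*27)/30 = 27/30 = 9/10

9/10


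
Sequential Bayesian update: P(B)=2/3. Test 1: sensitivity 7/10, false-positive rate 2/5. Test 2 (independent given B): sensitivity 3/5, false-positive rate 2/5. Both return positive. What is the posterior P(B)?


After test 1: P(+) = 7/10*2/3 + 2/5*1/3 = 3/5
P(B|+) = (7/15)/(3/5) = 7/9
After test 2 (use post1 as new prior): P(+) = 3/5*7/9 + 2/5*2/9 = 5/9
P(B|+,+) = (7/15)/(5/9) = 21/25

21/25


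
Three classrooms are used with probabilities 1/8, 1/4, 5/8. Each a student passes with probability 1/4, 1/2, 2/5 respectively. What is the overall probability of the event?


P(A) = P(A|B1)P(B1) + P(A|B2)P(B2) + P(A|B3)P(B3)
= 1/4*1/8 + 1/2*1/4 + 2/5*5/8
= 1/32 + 1/8 + 1/4 = 13/32

13/32


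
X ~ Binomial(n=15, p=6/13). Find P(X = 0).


P(X=0) = C(15,0) * p^0 * (1-p)^15
= 1 * 1 * 4747561509943/51185893014090757
= 4747561509943/51185893014090757

4747561509943/51185893014090757


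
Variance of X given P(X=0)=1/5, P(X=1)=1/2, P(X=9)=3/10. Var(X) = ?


E[X] = 16/5, E[X^2] = 124/5
Var(X) = E[X^2] - (E[X])^2 = 124/5 - (16/5)^2 = 364/25

364/25


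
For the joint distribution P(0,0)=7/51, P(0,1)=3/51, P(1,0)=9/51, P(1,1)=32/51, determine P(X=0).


P(X=0) = P(0,0)+P(0,1) = 7/51 + 3/51 = 10/51

10/51


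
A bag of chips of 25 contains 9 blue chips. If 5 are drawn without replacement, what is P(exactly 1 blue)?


P(X=1) = C(9,1)*C(16,4) / C(25,5)
= 9*1820 / 53130
= 16380/53130 = 78/253

78/253


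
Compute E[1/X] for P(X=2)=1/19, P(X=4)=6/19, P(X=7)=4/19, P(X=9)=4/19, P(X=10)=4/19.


E[1/X] = sum(g(x)*P(x))
= 1/2*1/19 + 1/4*6/19 + 1/7*4/19 + 1/9*4/19 + 1/10*4/19
= 1076/5985

1076/5985


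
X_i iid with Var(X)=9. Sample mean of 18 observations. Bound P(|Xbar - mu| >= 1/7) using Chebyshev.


Var(Xbar) = Var(X)/n = 9/18
Chebyshev: P(|Xbar-mu| >= 1/7) <= Var(Xbar)/(1/7)^2 = (1/2)/(1/49) = 49/2
Bound exceeds 1, so trivial bound: 1

1


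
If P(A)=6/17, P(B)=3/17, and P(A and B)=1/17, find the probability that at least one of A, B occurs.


P(A∪B) = P(A) + P(B) - P(A∩B)
= 6/17 + 3/17 - 1/17 = 8/17

8/17


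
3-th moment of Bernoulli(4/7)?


For Bernoulli: X in {0,1}
E[X^3] = 0^3*(1-4/7) + 1^3*4/7 = 4/7

4/7


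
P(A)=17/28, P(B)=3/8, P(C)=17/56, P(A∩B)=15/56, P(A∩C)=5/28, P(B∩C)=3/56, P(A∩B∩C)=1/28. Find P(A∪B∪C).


P(A∪B∪C) = P(A)+P(B)+P(C) - P(AB)-P(AC)-P(BC) + P(ABC)
= 17/28+3/8+17/56 - 15/56-5/28-3/56 + 1/28
= 23/28

23/28


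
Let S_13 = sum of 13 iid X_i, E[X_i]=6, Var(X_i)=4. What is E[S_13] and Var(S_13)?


E[S_n] = n*mu = 13*6 = 78
Var(S_n) = n*sigma^2 = 13*4 = 52

E[S_13]=78, Var(S_13)=52


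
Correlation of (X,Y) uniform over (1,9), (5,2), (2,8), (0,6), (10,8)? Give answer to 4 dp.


Cov(X,Y) = -0.7600, Var(X) = 13.0400, Var(Y) = 6.2400
rho = Cov/(sqrt(VarX)*sqrt(VarY)) = -0.0843

-0.0843


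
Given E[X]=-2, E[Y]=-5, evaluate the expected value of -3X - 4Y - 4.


E[-3X - 4Y - 4] = -3*E[X] - 4*E[Y] - 4
= (-3)*(-2) + (-4)*(-5) + (-4)
= 6 + 20 - 4 = 22

22


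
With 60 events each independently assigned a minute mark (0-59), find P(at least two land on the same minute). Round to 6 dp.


P(all different) = prod((60-i)/60 for i=0..59) = 0.000000
P(at least one match) = 1 - 0.000000 = 1.000000

1.000000


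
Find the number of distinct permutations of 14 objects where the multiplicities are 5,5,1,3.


14! = 87178291200
Denominator: 5!=120 * 5!=120 * 1!=1 * 3!=6
Coefficient = 87178291200 / 86400 = 1009008

1009008


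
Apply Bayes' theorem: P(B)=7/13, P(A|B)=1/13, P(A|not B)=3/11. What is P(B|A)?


P(A) = P(A|B)P(B) + P(A|B')P(B') = 1/13*7/13 + 3/11*6/13 = 311/1859
P(B|A) = P(A|B)P(B)/P(A) = (7/169)/(311/1859) = 77/311

77/311


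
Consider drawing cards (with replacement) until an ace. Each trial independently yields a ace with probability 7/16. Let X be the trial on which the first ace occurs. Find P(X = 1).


P(X=1) = (1-p)^0 * p = (9/16)^0 * 7/16
= 1 * 7/16 = 7/16

7/16


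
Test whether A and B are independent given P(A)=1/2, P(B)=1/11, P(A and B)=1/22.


P(A)*P(B) = 1/2*1/11 = 1/22
P(A∩B) = 1/22, which equals P(A)P(B), so independent

Yes, A and B are independent


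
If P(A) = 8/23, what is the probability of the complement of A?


P(A') = 1 - P(A) = 1 - 8/23 = 15/23

15/23


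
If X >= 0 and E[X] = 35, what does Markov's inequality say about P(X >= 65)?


Markov: P(X >= a) <= E[X]/a
P(X >= 65) <= 35/65 = 7/13

7/13


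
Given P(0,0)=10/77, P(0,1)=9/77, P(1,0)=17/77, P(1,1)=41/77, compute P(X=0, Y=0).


Read from table: P(X=0, Y=0) = 10/77

10/77


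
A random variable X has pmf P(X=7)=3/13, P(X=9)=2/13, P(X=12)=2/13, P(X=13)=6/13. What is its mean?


E[X] = sum(x * P(x))
= 7*3/13 + 9*2/13 + 12*2/13 + 13*6/13
= 141/13

141/13


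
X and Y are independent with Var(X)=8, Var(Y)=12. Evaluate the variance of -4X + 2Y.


Independence => Cov(X,Y)=0
Var(-4X + 2Y) = (-4)^2*Var(X) + 2^2*Var(Y)
= 16*8 + 4*12 = 176

176


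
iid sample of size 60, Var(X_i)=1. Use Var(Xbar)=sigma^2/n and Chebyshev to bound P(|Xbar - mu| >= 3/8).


Var(Xbar) = Var(X)/n = 1/60
Chebyshev: P(|Xbar-mu| >= 3/8) <= Var(Xbar)/(3/8)^2 = (1/60)/(9/64) = 16/135

16/135


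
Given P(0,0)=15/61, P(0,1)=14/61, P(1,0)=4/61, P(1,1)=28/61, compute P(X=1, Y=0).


Read from table: P(X=1, Y=0) = 4/61

4/61


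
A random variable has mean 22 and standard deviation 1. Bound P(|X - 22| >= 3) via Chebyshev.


k = 3/1 = 3
Chebyshev: P(|X-mu| >= k*sigma) <= 1/k^2 = 1/3^2 = 1/9

1/9


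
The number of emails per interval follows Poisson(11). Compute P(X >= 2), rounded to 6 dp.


P(X>=2) = 1 - P(X<=1) = 1 - (e^(-11)*11^0/0! + e^(-11)*11^1/1!)
≈ 1 - (0.0000167017 + 0.0001837187)
= 1 - 0.0002004204 = 0.9997995796
≈ 0.999800

0.999800


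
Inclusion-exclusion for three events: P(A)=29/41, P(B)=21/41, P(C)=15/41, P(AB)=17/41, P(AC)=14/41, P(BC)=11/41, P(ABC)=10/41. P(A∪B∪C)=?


P(A∪B∪C) = P(A)+P(B)+P(C) - P(AB)-P(AC)-P(BC) + P(ABC)
= 29/41+21/41+15/41 - 17/41-14/41-11/41 + 10/41
= 33/41

33/41


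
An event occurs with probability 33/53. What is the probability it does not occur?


P(A') = 1 - P(A) = 1 - 33/53 = 20/53

20/53


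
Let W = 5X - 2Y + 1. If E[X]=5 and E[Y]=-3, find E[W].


E[5X - 2Y + 1] = 5*E[X] - 2*E[Y] + 1
= (5)*(5) + (-2)*(-3) + (1)
= 25 + 6 + 1 = 32

32


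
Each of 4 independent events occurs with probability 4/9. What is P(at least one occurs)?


P(at least one) = 1 - P(none)
P(none) = (1 - 4/9)^4 = (5/9)^4 = 625/6561
P(at least one) = 1 - 625/6561 = 5936/6561

5936/6561


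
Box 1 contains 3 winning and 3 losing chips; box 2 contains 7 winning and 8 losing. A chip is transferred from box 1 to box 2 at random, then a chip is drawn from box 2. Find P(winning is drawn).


P(transfer winning) = 3/6 = 1/2; P(transfer losing) = 1/2
If winning transferred: Urn II has 8 winning of 16, so P(winning|winning moved) = 1/2
If losing transferred: Urn II has 7 winning of 16, so P(winning|losing moved) = 7/16
By total probability: P(winning) = 1/2*1/2 + 1/2*7/16 = 15/32

15/32


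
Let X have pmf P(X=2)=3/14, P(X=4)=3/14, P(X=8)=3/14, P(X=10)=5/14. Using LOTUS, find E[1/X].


E[1/X] = sum(g(x)*P(x))
= 1/2*3/14 + 1/4*3/14 + 1/8*3/14 + 1/10*5/14
= 25/112

25/112


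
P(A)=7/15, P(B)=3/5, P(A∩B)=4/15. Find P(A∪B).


P(A∪B) = P(A) + P(B) - P(A∩B)
= 7/15 + 3/5 - 4/15 = 4/5

4/5


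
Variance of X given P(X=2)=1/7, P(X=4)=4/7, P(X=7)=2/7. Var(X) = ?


E[X] = 32/7, E[X^2] = 166/7
Var(X) = E[X^2] - (E[X])^2 = 166/7 - (32/7)^2 = 138/49

138/49


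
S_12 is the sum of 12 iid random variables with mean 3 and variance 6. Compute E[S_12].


E[S_n] = n*E[X_1] = 12*3 = 36

36


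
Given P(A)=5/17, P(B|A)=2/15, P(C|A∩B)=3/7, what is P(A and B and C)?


P(A∩B∩C) = P(A) * P(B|A) * P(C|A∩B)
= 5/17 * 2/15 * 3/7
= 2/51 * 3/7 = 2/119

2/119


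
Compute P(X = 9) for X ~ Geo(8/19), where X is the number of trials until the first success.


P(X=9) = (1-p)^8 * p = (11/19)^8 * 8/19
= 214358881/16983563041 * 8/19 = 1714871048/322687697779

1714871048/322687697779


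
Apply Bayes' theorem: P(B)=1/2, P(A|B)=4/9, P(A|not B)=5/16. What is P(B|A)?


P(A) = P(A|B)P(B) + P(A|B')P(B') = 4/9*1/2 + 5/16*1/2 = 109/288
P(B|A) = P(A|B)P(B)/P(A) = (2/9)/(109/288) = 64/109

64/109


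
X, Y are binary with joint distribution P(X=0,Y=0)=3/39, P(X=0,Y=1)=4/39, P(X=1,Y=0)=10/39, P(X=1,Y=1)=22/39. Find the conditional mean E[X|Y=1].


P(Y=1) = 26/39
E[X|Y=1] = (0*4 + 1*22)/26 = 22/26 = 11/13

11/13


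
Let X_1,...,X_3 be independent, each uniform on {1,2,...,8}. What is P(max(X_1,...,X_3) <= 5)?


P(max <= 5) = P(all X_i <= 5) = (P(X_1 <= 5))^3
= (5/8)^3 = 125/512

125/512


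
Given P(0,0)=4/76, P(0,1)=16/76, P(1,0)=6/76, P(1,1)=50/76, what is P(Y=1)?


P(Y=1) = P(0,1)+P(1,1) = 16/76 + 50/76 = 66/76 = 33/38

33/38


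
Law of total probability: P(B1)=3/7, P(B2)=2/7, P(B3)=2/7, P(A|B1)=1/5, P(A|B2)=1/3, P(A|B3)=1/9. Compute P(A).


P(A) = P(A|B1)P(B1) + P(A|B2)P(B2) + P(A|B3)P(B3)
= 1/5*3/7 + 1/3*2/7 + 1/9*2/7
= 3/35 + 2/21 + 2/63 = 67/315

67/315


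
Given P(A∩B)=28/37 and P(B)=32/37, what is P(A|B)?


P(A|B) = P(A∩B)/P(B) = (28/37)/(32/37) = 28/32 = 7/8

7/8


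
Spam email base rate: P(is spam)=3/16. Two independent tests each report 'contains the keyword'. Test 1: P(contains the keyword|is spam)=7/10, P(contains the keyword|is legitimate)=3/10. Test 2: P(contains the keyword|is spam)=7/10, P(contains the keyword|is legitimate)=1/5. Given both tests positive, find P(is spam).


After test 1: P(+) = 7/10*3/16 + 3/10*13/16 = 3/8
P(B|+) = (21/160)/(3/8) = 7/20
After test 2 (use post1 as new prior): P(+) = 7/10*7/20 + 1/5*13/20 = 3/8
P(B|+,+) = (49/200)/(3/8) = 49/75

49/75


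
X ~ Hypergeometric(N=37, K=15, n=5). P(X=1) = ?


P(X=1) = C(15,1)*C(22,4) / C(37,5)
= 15*7315 / 435897
= 109725/435897 = 475/1887

475/1887


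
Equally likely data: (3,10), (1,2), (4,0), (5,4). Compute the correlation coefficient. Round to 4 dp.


Cov(X,Y) = 0.0000, Var(X) = 2.1875, Var(Y) = 14.0000
rho = Cov/(sqrt(VarX)*sqrt(VarY)) = 0.0000

0.0000


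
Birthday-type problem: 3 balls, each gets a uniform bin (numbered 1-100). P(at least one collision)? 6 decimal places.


P(all different) = prod((100-i)/100 for i=0..2) = 0.970200
P(at least one match) = 1 - 0.970200 = 0.029800

0.029800


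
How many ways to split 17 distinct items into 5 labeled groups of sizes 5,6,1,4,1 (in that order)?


17! = 355687428096000
Denominator: 5!=120 * 6!=720 * 1!=1 * 4!=24 * 1!=1
Coefficient = 355687428096000 / 2073600 = 171531360

171531360


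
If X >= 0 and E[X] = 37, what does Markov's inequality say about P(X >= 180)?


Markov: P(X >= a) <= E[X]/a
P(X >= 180) <= 37/180

37/180


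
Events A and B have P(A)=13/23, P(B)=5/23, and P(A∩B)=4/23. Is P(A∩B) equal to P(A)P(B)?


P(A)*P(B) = 13/23*5/23 = 65/529
P(A∩B) = 4/23 != 65/529, so not independent

No, A and B are not independent


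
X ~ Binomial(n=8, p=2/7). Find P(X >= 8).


P(X>=8) = P(X=8)
= 256/5764801
= 256/5764801

256/5764801


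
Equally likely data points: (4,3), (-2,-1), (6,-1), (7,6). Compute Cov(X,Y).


E[X]=15/4, E[Y]=7/4, E[XY]=25/2
Cov(X,Y) = E[XY] - E[X]E[Y] = 25/2 - 15/4*7/4 = 95/16

95/16


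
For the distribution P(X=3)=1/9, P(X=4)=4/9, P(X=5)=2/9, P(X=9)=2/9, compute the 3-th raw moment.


E[X^3] = sum(x^3 * P(x))
= 27*1/9 + 64*4/9 + 125*2/9 + 729*2/9
= 1991/9

1991/9


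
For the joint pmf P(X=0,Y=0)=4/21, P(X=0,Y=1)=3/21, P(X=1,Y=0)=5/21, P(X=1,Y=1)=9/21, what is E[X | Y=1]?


P(Y=1) = 12/21
E[X|Y=1] = (0*3 + 1*9)/12 = 9/12 = 3/4

3/4


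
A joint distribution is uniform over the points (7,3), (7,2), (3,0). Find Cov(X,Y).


E[X]=17/3, E[Y]=5/3, E[XY]=35/3
Cov(X,Y) = E[XY] - E[X]E[Y] = 35/3 - 17/3*5/3 = 20/9

20/9


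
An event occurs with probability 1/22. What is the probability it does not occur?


P(A') = 1 - P(A) = 1 - 1/22 = 21/22

21/22


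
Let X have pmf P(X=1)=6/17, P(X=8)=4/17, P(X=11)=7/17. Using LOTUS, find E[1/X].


E[1/X] = sum(g(x)*P(x))
= 1*6/17 + 1/8*4/17 + 1/11*7/17
= 157/374

157/374


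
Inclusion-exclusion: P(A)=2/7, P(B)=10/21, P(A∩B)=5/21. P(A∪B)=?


P(A∪B) = P(A) + P(B) - P(A∩B)
= 2/7 + 10/21 - 5/21 = 11/21

11/21


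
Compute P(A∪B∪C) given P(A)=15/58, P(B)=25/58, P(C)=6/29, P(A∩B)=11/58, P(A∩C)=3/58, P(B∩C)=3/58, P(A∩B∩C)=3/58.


P(A∪B∪C) = P(A)+P(B)+P(C) - P(AB)-P(AC)-P(BC) + P(ABC)
= 15/58+25/58+6/29 - 11/58-3/58-3/58 + 3/58
= 19/29

19/29


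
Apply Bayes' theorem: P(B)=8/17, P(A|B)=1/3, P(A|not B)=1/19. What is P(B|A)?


P(A) = P(A|B)P(B) + P(A|B')P(B') = 1/3*8/17 + 1/19*9/17 = 179/969
P(B|A) = P(A|B)P(B)/P(A) = (8/51)/(179/969) = 152/179

152/179


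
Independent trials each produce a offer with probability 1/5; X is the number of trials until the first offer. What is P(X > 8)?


P(X > 8) = P(first 8 trials all fail) = (1-p)^8 = (4/5)^8 = 65536/390625

65536/390625


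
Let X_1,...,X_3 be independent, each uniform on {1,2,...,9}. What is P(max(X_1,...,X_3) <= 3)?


P(max <= 3) = P(all X_i <= 3) = (P(X_1 <= 3))^3
= (3/9)^3 = (1/3)^3 = 1/27

1/27


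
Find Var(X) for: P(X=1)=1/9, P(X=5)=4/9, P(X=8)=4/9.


E[X] = 53/9, E[X^2] = 119/3
Var(X) = E[X^2] - (E[X])^2 = 119/3 - (53/9)^2 = 404/81

404/81


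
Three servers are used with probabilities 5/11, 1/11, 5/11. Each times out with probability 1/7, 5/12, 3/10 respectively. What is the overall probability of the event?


P(A) = P(A|B1)P(B1) + P(A|B2)P(B2) + P(A|B3)P(B3)
= 1/7*5/11 + 5/12*1/11 + 3/10*5/11
= 5/77 + 5/132 + 3/22 = 221/924

221/924


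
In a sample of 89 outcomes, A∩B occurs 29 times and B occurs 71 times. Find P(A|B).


P(A|B) = P(A∩B)/P(B) = (29/89)/(71/89) = 29/71

29/71


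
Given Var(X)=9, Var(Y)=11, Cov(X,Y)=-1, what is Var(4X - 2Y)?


Var(4X - 2Y) = 4^2*Var(X) + (-2)^2*Var(Y) + 2*4*(-2)*Cov(X,Y)
= 16*9 + 4*11 - 16*(-1)
= 144 + 44 + 16 = 204

204


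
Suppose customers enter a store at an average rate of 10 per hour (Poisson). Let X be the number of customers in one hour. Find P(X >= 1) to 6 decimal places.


P(X>=1) = 1 - P(X<=0) = 1 - (e^(-10)*10^0/0!)
≈ 1 - 0.0000453999 = 0.9999546001
≈ 0.999955

0.999955


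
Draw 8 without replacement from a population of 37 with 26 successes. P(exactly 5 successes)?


P(X=5) = C(26,5)*C(11,3) / C(37,8)
= 65780*165 / 38608020
= 10853700/38608020 = 16445/58497

16445/58497


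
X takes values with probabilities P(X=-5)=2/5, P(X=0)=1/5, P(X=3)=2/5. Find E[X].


E[X] = sum(x * P(x))
= -5*2/5 + 0*1/5 + 3*2/5
= -4/5

-4/5


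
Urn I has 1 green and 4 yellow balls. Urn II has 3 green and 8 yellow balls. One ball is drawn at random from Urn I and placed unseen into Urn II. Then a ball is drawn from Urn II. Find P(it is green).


P(transfer green) = 1/5; P(transfer yellow) = 4/5
If green transferred: Urn II has 4 green of 12, so P(green|green moved) = 1/3
If yellow transferred: Urn II has 3 green of 12, so P(green|yellow moved) = 1/4
By total probability: P(green) = 1/5*1/3 + 4/5*1/4 = 4/15

4/15


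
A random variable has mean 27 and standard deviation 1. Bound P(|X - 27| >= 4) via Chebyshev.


k = 4/1 = 4
Chebyshev: P(|X-mu| >= k*sigma) <= 1/k^2 = 1/4^2 = 1/16

1/16


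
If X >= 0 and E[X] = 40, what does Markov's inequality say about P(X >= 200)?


Markov: P(X >= a) <= E[X]/a
P(X >= 200) <= 40/200 = 1/5

1/5


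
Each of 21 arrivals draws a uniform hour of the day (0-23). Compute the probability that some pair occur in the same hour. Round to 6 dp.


P(all different) = prod((24-i)/24 for i=0..20) = 0.000001
P(at least one match) = 1 - 0.000001 = 0.999999

0.999999


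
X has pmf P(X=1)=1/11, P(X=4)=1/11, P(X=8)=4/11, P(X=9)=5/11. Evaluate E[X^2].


E[X^2] = sum(x^2 * P(x))
= 1*1/11 + 16*1/11 + 64*4/11 + 81*5/11
= 678/11

678/11


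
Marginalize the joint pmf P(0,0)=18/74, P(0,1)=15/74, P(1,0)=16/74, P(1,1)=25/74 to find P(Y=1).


P(Y=1) = P(0,1)+P(1,1) = 15/74 + 25/74 = 40/74 = 20/37

20/37


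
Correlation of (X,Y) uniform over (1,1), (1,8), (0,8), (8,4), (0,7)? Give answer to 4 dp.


Cov(X,Y) = -3.0000, Var(X) = 9.2000, Var(Y) = 7.4400
rho = Cov/(sqrt(VarX)*sqrt(VarY)) = -0.3626

-0.3626


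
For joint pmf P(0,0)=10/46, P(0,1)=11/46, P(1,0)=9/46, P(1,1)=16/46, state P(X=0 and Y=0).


Read from table: P(X=0, Y=0) = 10/46 = 5/23

5/23


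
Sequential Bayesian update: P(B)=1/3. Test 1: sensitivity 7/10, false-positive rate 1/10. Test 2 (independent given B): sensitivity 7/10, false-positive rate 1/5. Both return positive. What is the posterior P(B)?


After test 1: P(+) = 7/10*1/3 + 1/10*2/3 = 3/10
P(B|+) = (7/30)/(3/10) = 7/9
After test 2 (use post1 as new prior): P(+) = 7/10*7/9 + 1/5*2/9 = 53/90
P(B|+,+) = (49/90)/(53/90) = 49/53

49/53


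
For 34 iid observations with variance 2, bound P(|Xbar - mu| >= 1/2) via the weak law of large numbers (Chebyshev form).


Var(Xbar) = Var(X)/n = 2/34
Chebyshev: P(|Xbar-mu| >= 1/2) <= Var(Xbar)/(1/2)^2 = (1/17)/(1/4) = 4/17

4/17


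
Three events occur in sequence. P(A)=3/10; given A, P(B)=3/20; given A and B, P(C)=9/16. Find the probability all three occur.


P(A∩B∩C) = P(A) * P(B|A) * P(C|A∩B)
= 3/10 * 3/20 * 9/16
= 9/200 * 9/16 = 81/3200

81/3200


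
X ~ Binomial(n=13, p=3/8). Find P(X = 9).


P(X=9) = C(13,9) * p^9 * (1-p)^4
= 715 * 19683/134217728 * 625/4096
= 8795840625/549755813888

8795840625/549755813888


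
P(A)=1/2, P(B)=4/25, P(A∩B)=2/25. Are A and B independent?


P(A)*P(B) = 1/2*4/25 = 2/25
P(A∩B) = 2/25, which equals P(A)P(B), so independent

Yes, A and B are independent


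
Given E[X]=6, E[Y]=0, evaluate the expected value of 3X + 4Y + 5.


E[3X + 4Y + 5] = 3*E[X] + 4*E[Y] + 5
= (3)*(6) + (4)*(0) + (5)
= 18 + 0 + 5 = 23

23


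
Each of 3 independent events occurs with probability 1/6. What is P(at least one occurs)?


P(at least one) = 1 - P(none)
P(none) = (1 - 1/6)^3 = (5/6)^3 = 125/216
P(at least one) = 1 - 125/216 = 91/216

91/216


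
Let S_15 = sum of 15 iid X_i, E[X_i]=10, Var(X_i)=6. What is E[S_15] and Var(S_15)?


E[S_n] = n*mu = 15*10 = 150
Var(S_n) = n*sigma^2 = 15*6 = 90

E[S_15]=150, Var(S_15)=90


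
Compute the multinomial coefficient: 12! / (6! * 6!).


12! = 479001600
Denominator: 6!=720 * 6!=720
Coefficient = 479001600 / 518400 = 924

924


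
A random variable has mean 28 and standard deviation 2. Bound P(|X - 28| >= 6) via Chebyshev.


k = 6/2 = 3
Chebyshev: P(|X-mu| >= k*sigma) <= 1/k^2 = 1/3^2 = 1/9

1/9


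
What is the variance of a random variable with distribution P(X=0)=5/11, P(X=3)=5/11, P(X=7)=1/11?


E[X] = 2, E[X^2] = 94/11
Var(X) = E[X^2] - (E[X])^2 = 94/11 - (2)^2 = 50/11

50/11


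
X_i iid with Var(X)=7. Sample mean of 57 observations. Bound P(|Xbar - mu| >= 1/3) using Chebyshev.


Var(Xbar) = Var(X)/n = 7/57
Chebyshev: P(|Xbar-mu| >= 1/3) <= Var(Xbar)/(1/3)^2 = (7/57)/(1/9) = 21/19
Bound exceeds 1, so trivial bound: 1

1


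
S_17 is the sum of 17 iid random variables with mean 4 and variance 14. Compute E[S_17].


E[S_n] = n*E[X_1] = 17*4 = 68

68


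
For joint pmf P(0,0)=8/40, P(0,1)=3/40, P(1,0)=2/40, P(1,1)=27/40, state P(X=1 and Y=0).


Read from table: P(X=1, Y=0) = 2/40 = 1/20

1/20


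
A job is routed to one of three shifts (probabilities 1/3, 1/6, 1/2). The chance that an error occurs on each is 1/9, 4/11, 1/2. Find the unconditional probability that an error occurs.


P(A) = P(A|B1)P(B1) + P(A|B2)P(B2) + P(A|B3)P(B3)
= 1/9*1/3 + 4/11*1/6 + 1/2*1/2
= 1/27 + 2/33 + 1/4 = 413/1188

413/1188


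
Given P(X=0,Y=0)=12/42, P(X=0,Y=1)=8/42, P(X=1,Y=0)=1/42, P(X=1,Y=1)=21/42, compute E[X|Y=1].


P(Y=1) = 29/42
E[X|Y=1] = (0*8 + 1*21)/29 = 21/29

21/29


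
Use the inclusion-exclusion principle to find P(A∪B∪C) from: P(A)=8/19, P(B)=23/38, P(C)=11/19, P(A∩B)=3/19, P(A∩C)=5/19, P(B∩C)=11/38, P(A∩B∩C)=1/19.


P(A∪B∪C) = P(A)+P(B)+P(C) - P(AB)-P(AC)-P(BC) + P(ABC)
= 8/19+23/38+11/19 - 3/19-5/19-11/38 + 1/19
= 18/19

18/19


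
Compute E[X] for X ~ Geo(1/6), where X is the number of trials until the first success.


For geometric (trials until first success), E[X] = 1/p = 1/(1/6) = 6

6


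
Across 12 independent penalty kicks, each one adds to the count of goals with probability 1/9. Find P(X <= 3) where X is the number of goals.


P(X<=3) = P(X=0) + P(X=1) + P(X=2) + P(X=3)
= 68719476736/282429536481 + 34359738368/94143178827 + 23622320128/94143178827 + 29527900160/282429536481
= 90731184128/94143178827

90731184128/94143178827


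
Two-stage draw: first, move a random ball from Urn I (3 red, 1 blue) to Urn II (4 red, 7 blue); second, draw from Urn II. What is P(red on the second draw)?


P(transfer red) = 3/4; P(transfer blue) = 1/4
If red transferred: Urn II has 5 red of 12, so P(red|red moved) = 5/12
If blue transferred: Urn II has 4 red of 12, so P(red|blue moved) = 1/3
By total probability: P(red) = 3/4*5/12 + 1/4*1/3 = 19/48

19/48


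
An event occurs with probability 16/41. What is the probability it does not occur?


P(A') = 1 - P(A) = 1 - 16/41 = 25/41

25/41


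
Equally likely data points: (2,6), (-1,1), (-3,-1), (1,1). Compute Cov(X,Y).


E[X]=-1/4, E[Y]=7/4, E[XY]=15/4
Cov(X,Y) = E[XY] - E[X]E[Y] = 15/4 + 1/4*7/4 = 67/16

67/16


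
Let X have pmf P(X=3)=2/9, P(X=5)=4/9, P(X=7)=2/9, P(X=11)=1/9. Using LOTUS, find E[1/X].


E[1/X] = sum(g(x)*P(x))
= 1/3*2/9 + 1/5*4/9 + 1/7*2/9 + 1/11*1/9
= 2129/10395

2129/10395


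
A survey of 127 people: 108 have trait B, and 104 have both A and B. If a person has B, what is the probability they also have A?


P(A|B) = P(A∩B)/P(B) = (104/127)/(108/127) = 104/108 = 26/27

26/27


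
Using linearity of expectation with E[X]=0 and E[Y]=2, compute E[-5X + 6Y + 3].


E[-5X + 6Y + 3] = -5*E[X] + 6*E[Y] + 3
= (-5)*(0) + (6)*(2) + (3)
= 0 + 12 + 3 = 15

15


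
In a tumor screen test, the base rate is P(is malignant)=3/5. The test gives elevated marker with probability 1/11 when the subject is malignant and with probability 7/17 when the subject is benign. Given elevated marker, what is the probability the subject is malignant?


P(A) = P(A|B)P(B) + P(A|B')P(B') = 1/11*3/5 + 7/17*2/5 = 41/187
P(B|A) = P(A|B)P(B)/P(A) = (3/55)/(41/187) = 51/205

51/205


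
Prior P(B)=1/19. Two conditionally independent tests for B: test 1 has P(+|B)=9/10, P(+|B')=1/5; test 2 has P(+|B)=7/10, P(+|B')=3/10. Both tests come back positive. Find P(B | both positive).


After test 1: P(+) = 9/10*1/19 + 1/5*18/19 = 9/38
P(B|+) = (9/190)/(9/38) = 1/5
After test 2 (use post1 as new prior): P(+) = 7/10*1/5 + 3/10*4/5 = 19/50
P(B|+,+) = (7/50)/(19/50) = 7/19

7/19


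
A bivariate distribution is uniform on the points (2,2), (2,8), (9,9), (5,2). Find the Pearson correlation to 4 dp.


Cov(X,Y) = 4.1250, Var(X) = 8.2500, Var(Y) = 10.6875
rho = Cov/(sqrt(VarX)*sqrt(VarY)) = 0.4393

0.4393


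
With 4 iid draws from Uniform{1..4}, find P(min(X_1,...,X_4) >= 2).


P(min >= 2) = P(all X_i >= 2) = (P(X_1 >= 2))^4
= (3/4)^4 = 81/256

81/256


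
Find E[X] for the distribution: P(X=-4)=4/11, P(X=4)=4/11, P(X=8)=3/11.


E[X] = sum(x * P(x))
= -4*4/11 + 4*4/11 + 8*3/11
= 24/11

24/11


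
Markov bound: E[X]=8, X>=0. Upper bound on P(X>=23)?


Markov: P(X >= a) <= E[X]/a
P(X >= 23) <= 8/23

8/23


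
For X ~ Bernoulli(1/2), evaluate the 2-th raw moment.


For Bernoulli: X in {0,1}
E[X^2] = 0^2*(1-1/2) + 1^2*1/2 = 1/2

1/2


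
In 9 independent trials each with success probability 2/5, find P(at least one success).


P(at least one) = 1 - P(none)
P(none) = (1 - 2/5)^9 = (3/5)^9 = 19683/1953125
P(at least one) = 1 - 19683/1953125 = 1933442/1953125

1933442/1953125


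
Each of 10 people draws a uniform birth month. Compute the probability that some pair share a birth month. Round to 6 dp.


P(all different) = prod((12-i)/12 for i=0..9) = 0.003868
P(at least one match) = 1 - 0.003868 = 0.996132

0.996132


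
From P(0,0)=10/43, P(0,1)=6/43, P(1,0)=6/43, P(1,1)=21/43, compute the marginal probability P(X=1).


P(X=1) = P(1,0)+P(1,1) = 6/43 + 21/43 = 27/43

27/43


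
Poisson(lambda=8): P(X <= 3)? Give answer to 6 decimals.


P(X<=3) = e^(-8)*8^0/0! + e^(-8)*8^1/1! + e^(-8)*8^2/2! + e^(-8)*8^3/3!
≈ 0.0003354626 + 0.0026837010 + 0.0107348041 + 0.0286261442
= 0.0423801119
≈ 0.042380

0.042380


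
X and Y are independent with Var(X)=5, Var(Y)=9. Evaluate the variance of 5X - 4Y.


Independence => Cov(X,Y)=0
Var(5X - 4Y) = 5^2*Var(X) + (-4)^2*Var(Y)
= 25*5 + 16*9 = 269

269


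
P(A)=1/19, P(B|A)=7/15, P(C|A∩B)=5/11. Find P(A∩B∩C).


P(A∩B∩C) = P(A) * P(B|A) * P(C|A∩B)
= 1/19 * 7/15 * 5/11
= 7/285 * 5/11 = 7/627

7/627


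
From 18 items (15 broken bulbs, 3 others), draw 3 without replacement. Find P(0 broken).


P(X=0) = C(15,0)*C(3,3) / C(18,3)
= 1*1 / 816
= 1/816

1/816


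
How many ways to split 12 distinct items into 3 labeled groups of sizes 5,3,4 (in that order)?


12! = 479001600
Denominator: 5!=120 * 3!=6 * 4!=24
Coefficient = 479001600 / 17280 = 27720

27720


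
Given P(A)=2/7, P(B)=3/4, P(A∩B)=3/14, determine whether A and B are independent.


P(A)*P(B) = 2/7*3/4 = 3/14
P(A∩B) = 3/14, which equals P(A)P(B), so independent

Yes, A and B are independent


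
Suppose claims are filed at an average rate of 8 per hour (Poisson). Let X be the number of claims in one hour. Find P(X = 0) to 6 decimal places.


P(X=0) = e^(-8) * 8^0 / 0!
≈ 0.0003354626279 * 1 / 1
≈ 0.000335

0.000335


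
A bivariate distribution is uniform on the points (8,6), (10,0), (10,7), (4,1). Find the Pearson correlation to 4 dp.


Cov(X,Y) = 2.5000, Var(X) = 6.0000, Var(Y) = 9.2500
rho = Cov/(sqrt(VarX)*sqrt(VarY)) = 0.3356

0.3356


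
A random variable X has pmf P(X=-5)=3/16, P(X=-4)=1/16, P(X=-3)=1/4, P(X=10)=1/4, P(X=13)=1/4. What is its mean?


E[X] = sum(x * P(x))
= -5*3/16 - 4*1/16 - 3*1/4 + 10*1/4 + 13*1/4
= 61/16

61/16


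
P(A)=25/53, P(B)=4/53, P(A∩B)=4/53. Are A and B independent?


P(A)*P(B) = 25/53*4/53 = 100/2809
P(A∩B) = 4/53 != 100/2809, so not independent

No, A and B are not independent


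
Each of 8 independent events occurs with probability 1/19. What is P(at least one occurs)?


P(at least one) = 1 - P(none)
P(none) = (1 - 1/19)^8 = (18/19)^8 = 11019960576/16983563041
P(at least one) = 1 - 11019960576/16983563041 = 5963602465/16983563041

5963602465/16983563041


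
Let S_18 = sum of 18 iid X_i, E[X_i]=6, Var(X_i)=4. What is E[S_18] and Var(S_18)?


E[S_n] = n*mu = 18*6 = 108
Var(S_n) = n*sigma^2 = 18*4 = 72

E[S_18]=108, Var(S_18)=72


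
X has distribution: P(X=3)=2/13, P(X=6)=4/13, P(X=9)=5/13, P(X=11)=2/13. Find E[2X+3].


E[2X+3] = sum(g(x)*P(x))
= 9*2/13 + 15*4/13 + 21*5/13 + 25*2/13
= 233/13

233/13


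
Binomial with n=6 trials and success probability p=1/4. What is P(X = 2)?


P(X=2) = C(6,2) * p^2 * (1-p)^4
= 15 * 1/16 * 81/256
= 1215/4096

1215/4096


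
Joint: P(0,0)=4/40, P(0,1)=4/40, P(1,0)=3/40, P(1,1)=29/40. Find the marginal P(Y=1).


P(Y=1) = P(0,1)+P(1,1) = 4/40 + 29/40 = 33/40

33/40


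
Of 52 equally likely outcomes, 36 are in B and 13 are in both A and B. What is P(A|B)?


P(A|B) = P(A∩B)/P(B) = (13/52)/(36/52) = 13/36

13/36


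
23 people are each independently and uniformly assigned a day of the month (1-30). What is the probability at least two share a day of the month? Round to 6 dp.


P(all different) = prod((30-i)/30 for i=0..22) = 0.000006
P(at least one match) = 1 - 0.000006 = 0.999994

0.999994


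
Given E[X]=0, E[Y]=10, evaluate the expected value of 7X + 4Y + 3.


E[7X + 4Y + 3] = 7*E[X] + 4*E[Y] + 3
= (7)*(0) + (4)*(10) + (3)
= 0 + 40 + 3 = 43

43


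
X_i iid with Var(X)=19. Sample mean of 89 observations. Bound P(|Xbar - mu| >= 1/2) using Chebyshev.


Var(Xbar) = Var(X)/n = 19/89
Chebyshev: P(|Xbar-mu| >= 1/2) <= Var(Xbar)/(1/2)^2 = (19/89)/(1/4) = 76/89

76/89


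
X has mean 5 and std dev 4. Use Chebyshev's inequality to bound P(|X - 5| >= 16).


k = 16/4 = 4
Chebyshev: P(|X-mu| >= k*sigma) <= 1/k^2 = 1/4^2 = 1/16

1/16


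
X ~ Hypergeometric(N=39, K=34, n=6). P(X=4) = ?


P(X=4) = C(34,4)*C(5,2) / C(39,6)
= 46376*10 / 3262623
= 463760/3262623 = 27280/191919

27280/191919


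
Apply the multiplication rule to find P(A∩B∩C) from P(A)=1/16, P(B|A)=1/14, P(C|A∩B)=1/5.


P(A∩B∩C) = P(A) * P(B|A) * P(C|A∩B)
= 1/16 * 1/14 * 1/5
= 1/224 * 1/5 = 1/1120

1/1120


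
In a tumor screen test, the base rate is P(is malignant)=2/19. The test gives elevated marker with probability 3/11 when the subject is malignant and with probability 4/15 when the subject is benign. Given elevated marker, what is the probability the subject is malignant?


P(A) = P(A|B)P(B) + P(A|B')P(B') = 3/11*2/19 + 4/15*17/19 = 838/3135
P(B|A) = P(A|B)P(B)/P(A) = (6/209)/(838/3135) = 45/419

45/419


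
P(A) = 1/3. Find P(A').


P(A') = 1 - P(A) = 1 - 1/3 = 2/3

2/3


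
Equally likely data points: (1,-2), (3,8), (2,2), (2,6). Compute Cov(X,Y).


E[X]=2, E[Y]=7/2, E[XY]=19/2
Cov(X,Y) = E[XY] - E[X]E[Y] = 19/2 - 2*7/2 = 5/2

5/2


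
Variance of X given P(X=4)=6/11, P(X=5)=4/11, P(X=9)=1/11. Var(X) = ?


E[X] = 53/11, E[X^2] = 277/11
Var(X) = E[X^2] - (E[X])^2 = 277/11 - (53/11)^2 = 238/121

238/121


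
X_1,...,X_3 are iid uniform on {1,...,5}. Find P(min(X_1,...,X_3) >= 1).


P(min >= 1) = P(all X_i >= 1) = (P(X_1 >= 1))^3
= (5/5)^3 = 1^3 = 1

1


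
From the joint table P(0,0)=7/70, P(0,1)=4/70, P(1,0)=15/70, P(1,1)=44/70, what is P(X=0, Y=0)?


Read from table: P(X=0, Y=0) = 7/70 = 1/10

1/10


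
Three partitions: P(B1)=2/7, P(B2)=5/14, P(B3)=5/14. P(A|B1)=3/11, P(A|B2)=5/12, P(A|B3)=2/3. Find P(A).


P(A) = P(A|B1)P(B1) + P(A|B2)P(B2) + P(A|B3)P(B3)
= 3/11*2/7 + 5/12*5/14 + 2/3*5/14
= 6/77 + 25/168 + 5/21 = 859/1848

859/1848


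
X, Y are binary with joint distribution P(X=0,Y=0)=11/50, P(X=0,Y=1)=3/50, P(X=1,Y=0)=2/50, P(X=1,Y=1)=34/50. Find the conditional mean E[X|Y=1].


P(Y=1) = 37/50
E[X|Y=1] = (0*3 + 1*34)/37 = 34/37

34/37


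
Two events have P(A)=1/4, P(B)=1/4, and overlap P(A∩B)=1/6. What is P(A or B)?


P(A∪B) = P(A) + P(B) - P(A∩B)
= 1/4 + 1/4 - 1/6 = 1/3

1/3


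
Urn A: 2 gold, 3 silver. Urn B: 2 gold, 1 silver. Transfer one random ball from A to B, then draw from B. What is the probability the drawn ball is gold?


P(transfer gold) = 2/5; P(transfer silver) = 3/5
If gold transferred: Urn II has 3 gold of 4, so P(gold|gold moved) = 3/4
If silver transferred: Urn II has 2 gold of 4, so P(gold|silver moved) = 1/2
By total probability: P(gold) = 2/5*3/4 + 3/5*1/2 = 3/5

3/5
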